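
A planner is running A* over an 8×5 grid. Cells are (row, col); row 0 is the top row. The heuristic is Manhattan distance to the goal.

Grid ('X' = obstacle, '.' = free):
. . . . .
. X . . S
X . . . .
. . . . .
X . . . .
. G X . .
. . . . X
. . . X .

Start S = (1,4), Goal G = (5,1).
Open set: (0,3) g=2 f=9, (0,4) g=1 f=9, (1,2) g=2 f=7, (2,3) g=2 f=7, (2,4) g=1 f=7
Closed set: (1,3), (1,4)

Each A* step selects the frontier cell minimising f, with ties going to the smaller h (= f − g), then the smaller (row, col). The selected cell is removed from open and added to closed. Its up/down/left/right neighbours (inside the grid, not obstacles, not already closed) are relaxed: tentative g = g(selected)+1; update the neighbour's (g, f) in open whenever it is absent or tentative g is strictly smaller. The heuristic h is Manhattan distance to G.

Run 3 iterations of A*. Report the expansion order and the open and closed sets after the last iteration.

step 1: expand (1,2) (f=7, h=5) → closed; open now [(0,2) g=3 f=9, (0,3) g=2 f=9, (0,4) g=1 f=9, (2,2) g=3 f=7, (2,3) g=2 f=7, (2,4) g=1 f=7]
step 2: expand (2,2) (f=7, h=4) → closed; open now [(0,2) g=3 f=9, (0,3) g=2 f=9, (0,4) g=1 f=9, (2,1) g=4 f=7, (2,3) g=2 f=7, (2,4) g=1 f=7, (3,2) g=4 f=7]
step 3: expand (2,1) (f=7, h=3) → closed; open now [(0,2) g=3 f=9, (0,3) g=2 f=9, (0,4) g=1 f=9, (2,3) g=2 f=7, (2,4) g=1 f=7, (3,1) g=5 f=7, (3,2) g=4 f=7]

order=[(1,2) → (2,2) → (2,1)]; open=[(0,2) g=3 f=9, (0,3) g=2 f=9, (0,4) g=1 f=9, (2,3) g=2 f=7, (2,4) g=1 f=7, (3,1) g=5 f=7, (3,2) g=4 f=7]; closed=[(1,2), (1,3), (1,4), (2,1), (2,2)]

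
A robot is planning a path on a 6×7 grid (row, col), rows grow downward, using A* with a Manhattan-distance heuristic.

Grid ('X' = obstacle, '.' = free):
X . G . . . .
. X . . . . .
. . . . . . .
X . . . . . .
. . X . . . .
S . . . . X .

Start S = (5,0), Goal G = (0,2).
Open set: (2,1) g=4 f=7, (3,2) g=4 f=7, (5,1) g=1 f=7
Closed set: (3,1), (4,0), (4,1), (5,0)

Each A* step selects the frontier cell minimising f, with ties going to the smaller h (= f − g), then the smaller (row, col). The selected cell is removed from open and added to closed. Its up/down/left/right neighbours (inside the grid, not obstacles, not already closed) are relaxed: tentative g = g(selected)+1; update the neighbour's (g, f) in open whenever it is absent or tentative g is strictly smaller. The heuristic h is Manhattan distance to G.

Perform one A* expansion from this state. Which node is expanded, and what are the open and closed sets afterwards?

step 1: expand (2,1) (f=7, h=3) → closed; open now [(2,0) g=5 f=9, (2,2) g=5 f=7, (3,2) g=4 f=7, (5,1) g=1 f=7]

expanded=(2,1); open=[(2,0) g=5 f=9, (2,2) g=5 f=7, (3,2) g=4 f=7, (5,1) g=1 f=7]; closed=[(2,1), (3,1), (4,0), (4,1), (5,0)]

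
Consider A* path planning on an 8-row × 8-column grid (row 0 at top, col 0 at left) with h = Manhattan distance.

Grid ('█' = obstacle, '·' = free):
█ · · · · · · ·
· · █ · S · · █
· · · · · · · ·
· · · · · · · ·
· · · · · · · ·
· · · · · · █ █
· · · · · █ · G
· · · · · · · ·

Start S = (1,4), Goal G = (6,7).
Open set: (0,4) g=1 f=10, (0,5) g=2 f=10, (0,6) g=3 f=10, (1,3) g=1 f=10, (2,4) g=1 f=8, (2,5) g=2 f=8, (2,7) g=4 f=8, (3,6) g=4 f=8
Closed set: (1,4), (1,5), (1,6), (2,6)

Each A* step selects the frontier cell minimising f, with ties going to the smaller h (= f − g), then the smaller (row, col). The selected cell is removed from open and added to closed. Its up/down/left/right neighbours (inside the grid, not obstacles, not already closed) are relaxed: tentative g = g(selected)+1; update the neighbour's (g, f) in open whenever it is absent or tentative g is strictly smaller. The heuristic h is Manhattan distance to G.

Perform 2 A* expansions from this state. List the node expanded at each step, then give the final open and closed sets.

step 1: expand (2,7) (f=8, h=4) → closed; open now [(0,4) g=1 f=10, (0,5) g=2 f=10, (0,6) g=3 f=10, (1,3) g=1 f=10, (2,4) g=1 f=8, (2,5) g=2 f=8, (3,6) g=4 f=8, (3,7) g=5 f=8]
step 2: expand (3,7) (f=8, h=3) → closed; open now [(0,4) g=1 f=10, (0,5) g=2 f=10, (0,6) g=3 f=10, (1,3) g=1 f=10, (2,4) g=1 f=8, (2,5) g=2 f=8, (3,6) g=4 f=8, (4,7) g=6 f=8]

order=[(2,7) → (3,7)]; open=[(0,4) g=1 f=10, (0,5) g=2 f=10, (0,6) g=3 f=10, (1,3) g=1 f=10, (2,4) g=1 f=8, (2,5) g=2 f=8, (3,6) g=4 f=8, (4,7) g=6 f=8]; closed=[(1,4), (1,5), (1,6), (2,6), (2,7), (3,7)]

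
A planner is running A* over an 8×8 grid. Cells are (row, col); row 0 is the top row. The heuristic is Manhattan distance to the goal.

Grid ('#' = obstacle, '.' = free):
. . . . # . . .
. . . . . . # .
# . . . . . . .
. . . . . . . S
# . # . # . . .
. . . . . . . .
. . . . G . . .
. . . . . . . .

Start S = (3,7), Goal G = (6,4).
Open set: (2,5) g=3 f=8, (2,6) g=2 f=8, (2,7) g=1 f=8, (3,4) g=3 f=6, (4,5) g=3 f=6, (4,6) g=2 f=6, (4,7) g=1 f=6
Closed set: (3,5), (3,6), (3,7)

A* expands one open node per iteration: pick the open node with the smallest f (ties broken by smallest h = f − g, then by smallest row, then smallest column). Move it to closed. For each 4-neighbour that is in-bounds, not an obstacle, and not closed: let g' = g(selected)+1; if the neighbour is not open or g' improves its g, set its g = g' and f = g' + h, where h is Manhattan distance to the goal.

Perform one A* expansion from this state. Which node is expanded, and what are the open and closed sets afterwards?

expanded=(3,4); open=[(2,4) g=4 f=8, (2,5) g=3 f=8, (2,6) g=2 f=8, (2,7) g=1 f=8, (3,3) g=4 f=8, (4,5) g=3 f=6, (4,6) g=2 f=6, (4,7) g=1 f=6]; closed=[(3,4), (3,5), (3,6), (3,7)]

step 1: expand (3,4) (f=6, h=3) → closed; open now [(2,4) g=4 f=8, (2,5) g=3 f=8, (2,6) g=2 f=8, (2,7) g=1 f=8, (3,3) g=4 f=8, (4,5) g=3 f=6, (4,6) g=2 f=6, (4,7) g=1 f=6]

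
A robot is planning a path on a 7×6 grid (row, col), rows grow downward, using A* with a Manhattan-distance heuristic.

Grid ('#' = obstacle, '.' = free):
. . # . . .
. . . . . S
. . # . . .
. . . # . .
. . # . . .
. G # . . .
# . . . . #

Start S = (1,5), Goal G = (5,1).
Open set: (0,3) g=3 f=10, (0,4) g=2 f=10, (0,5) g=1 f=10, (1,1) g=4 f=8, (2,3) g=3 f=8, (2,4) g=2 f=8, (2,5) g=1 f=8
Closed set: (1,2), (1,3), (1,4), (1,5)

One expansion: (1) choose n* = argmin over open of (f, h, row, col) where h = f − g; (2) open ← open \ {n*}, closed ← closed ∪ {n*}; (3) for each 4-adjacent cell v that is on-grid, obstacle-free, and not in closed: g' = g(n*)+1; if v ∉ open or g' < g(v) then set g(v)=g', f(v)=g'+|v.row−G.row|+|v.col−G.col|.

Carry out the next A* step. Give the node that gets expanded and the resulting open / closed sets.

step 1: expand (1,1) (f=8, h=4) → closed; open now [(0,1) g=5 f=10, (0,3) g=3 f=10, (0,4) g=2 f=10, (0,5) g=1 f=10, (1,0) g=5 f=10, (2,1) g=5 f=8, (2,3) g=3 f=8, (2,4) g=2 f=8, (2,5) g=1 f=8]

expanded=(1,1); open=[(0,1) g=5 f=10, (0,3) g=3 f=10, (0,4) g=2 f=10, (0,5) g=1 f=10, (1,0) g=5 f=10, (2,1) g=5 f=8, (2,3) g=3 f=8, (2,4) g=2 f=8, (2,5) g=1 f=8]; closed=[(1,1), (1,2), (1,3), (1,4), (1,5)]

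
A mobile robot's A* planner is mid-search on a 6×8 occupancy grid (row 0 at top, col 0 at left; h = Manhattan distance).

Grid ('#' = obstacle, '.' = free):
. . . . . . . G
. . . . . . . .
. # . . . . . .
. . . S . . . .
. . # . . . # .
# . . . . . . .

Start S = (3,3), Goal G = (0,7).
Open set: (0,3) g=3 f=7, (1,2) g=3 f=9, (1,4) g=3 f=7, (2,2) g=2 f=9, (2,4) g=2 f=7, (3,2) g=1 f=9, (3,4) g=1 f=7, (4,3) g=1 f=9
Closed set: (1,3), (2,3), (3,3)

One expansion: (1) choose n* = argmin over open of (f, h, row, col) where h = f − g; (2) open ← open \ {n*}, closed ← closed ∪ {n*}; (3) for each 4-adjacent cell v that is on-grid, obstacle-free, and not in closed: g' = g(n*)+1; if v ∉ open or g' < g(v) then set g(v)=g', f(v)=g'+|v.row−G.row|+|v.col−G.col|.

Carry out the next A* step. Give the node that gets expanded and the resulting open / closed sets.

expanded=(0,3); open=[(0,2) g=4 f=9, (0,4) g=4 f=7, (1,2) g=3 f=9, (1,4) g=3 f=7, (2,2) g=2 f=9, (2,4) g=2 f=7, (3,2) g=1 f=9, (3,4) g=1 f=7, (4,3) g=1 f=9]; closed=[(0,3), (1,3), (2,3), (3,3)]

step 1: expand (0,3) (f=7, h=4) → closed; open now [(0,2) g=4 f=9, (0,4) g=4 f=7, (1,2) g=3 f=9, (1,4) g=3 f=7, (2,2) g=2 f=9, (2,4) g=2 f=7, (3,2) g=1 f=9, (3,4) g=1 f=7, (4,3) g=1 f=9]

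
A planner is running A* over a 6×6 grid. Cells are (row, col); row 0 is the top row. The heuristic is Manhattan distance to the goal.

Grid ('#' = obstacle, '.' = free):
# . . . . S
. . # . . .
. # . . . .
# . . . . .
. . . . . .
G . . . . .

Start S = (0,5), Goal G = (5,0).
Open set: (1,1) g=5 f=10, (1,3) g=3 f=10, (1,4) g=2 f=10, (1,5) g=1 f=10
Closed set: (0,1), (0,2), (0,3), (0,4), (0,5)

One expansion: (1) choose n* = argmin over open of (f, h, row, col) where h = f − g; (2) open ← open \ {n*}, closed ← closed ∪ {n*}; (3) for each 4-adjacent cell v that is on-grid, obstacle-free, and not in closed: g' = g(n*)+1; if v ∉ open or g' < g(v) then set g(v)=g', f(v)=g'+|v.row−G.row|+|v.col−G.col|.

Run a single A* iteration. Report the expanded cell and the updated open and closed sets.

expanded=(1,1); open=[(1,0) g=6 f=10, (1,3) g=3 f=10, (1,4) g=2 f=10, (1,5) g=1 f=10]; closed=[(0,1), (0,2), (0,3), (0,4), (0,5), (1,1)]

step 1: expand (1,1) (f=10, h=5) → closed; open now [(1,0) g=6 f=10, (1,3) g=3 f=10, (1,4) g=2 f=10, (1,5) g=1 f=10]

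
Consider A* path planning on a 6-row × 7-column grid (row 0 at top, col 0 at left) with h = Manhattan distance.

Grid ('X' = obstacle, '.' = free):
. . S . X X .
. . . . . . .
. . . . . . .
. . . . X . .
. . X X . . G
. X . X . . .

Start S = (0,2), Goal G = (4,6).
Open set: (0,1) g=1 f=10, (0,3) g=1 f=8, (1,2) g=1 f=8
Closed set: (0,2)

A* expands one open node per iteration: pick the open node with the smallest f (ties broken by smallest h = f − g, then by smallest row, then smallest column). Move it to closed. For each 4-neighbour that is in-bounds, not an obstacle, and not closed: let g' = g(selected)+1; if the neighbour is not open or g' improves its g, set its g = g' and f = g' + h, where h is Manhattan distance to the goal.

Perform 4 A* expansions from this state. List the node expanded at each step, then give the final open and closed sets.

step 1: expand (0,3) (f=8, h=7) → closed; open now [(0,1) g=1 f=10, (1,2) g=1 f=8, (1,3) g=2 f=8]
step 2: expand (1,3) (f=8, h=6) → closed; open now [(0,1) g=1 f=10, (1,2) g=1 f=8, (1,4) g=3 f=8, (2,3) g=3 f=8]
step 3: expand (1,4) (f=8, h=5) → closed; open now [(0,1) g=1 f=10, (1,2) g=1 f=8, (1,5) g=4 f=8, (2,3) g=3 f=8, (2,4) g=4 f=8]
step 4: expand (1,5) (f=8, h=4) → closed; open now [(0,1) g=1 f=10, (1,2) g=1 f=8, (1,6) g=5 f=8, (2,3) g=3 f=8, (2,4) g=4 f=8, (2,5) g=5 f=8]

order=[(0,3) → (1,3) → (1,4) → (1,5)]; open=[(0,1) g=1 f=10, (1,2) g=1 f=8, (1,6) g=5 f=8, (2,3) g=3 f=8, (2,4) g=4 f=8, (2,5) g=5 f=8]; closed=[(0,2), (0,3), (1,3), (1,4), (1,5)]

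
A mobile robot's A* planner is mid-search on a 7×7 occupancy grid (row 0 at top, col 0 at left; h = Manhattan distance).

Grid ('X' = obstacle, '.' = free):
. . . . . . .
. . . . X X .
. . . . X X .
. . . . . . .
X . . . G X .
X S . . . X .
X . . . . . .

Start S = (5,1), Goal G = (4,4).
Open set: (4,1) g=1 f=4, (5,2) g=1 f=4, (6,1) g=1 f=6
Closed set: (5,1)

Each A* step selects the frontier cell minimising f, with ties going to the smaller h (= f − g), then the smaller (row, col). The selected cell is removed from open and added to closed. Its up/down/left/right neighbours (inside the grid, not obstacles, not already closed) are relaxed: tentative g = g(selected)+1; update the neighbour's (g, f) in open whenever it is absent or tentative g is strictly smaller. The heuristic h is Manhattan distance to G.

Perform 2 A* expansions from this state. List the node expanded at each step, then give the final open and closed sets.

step 1: expand (4,1) (f=4, h=3) → closed; open now [(3,1) g=2 f=6, (4,2) g=2 f=4, (5,2) g=1 f=4, (6,1) g=1 f=6]
step 2: expand (4,2) (f=4, h=2) → closed; open now [(3,1) g=2 f=6, (3,2) g=3 f=6, (4,3) g=3 f=4, (5,2) g=1 f=4, (6,1) g=1 f=6]

order=[(4,1) → (4,2)]; open=[(3,1) g=2 f=6, (3,2) g=3 f=6, (4,3) g=3 f=4, (5,2) g=1 f=4, (6,1) g=1 f=6]; closed=[(4,1), (4,2), (5,1)]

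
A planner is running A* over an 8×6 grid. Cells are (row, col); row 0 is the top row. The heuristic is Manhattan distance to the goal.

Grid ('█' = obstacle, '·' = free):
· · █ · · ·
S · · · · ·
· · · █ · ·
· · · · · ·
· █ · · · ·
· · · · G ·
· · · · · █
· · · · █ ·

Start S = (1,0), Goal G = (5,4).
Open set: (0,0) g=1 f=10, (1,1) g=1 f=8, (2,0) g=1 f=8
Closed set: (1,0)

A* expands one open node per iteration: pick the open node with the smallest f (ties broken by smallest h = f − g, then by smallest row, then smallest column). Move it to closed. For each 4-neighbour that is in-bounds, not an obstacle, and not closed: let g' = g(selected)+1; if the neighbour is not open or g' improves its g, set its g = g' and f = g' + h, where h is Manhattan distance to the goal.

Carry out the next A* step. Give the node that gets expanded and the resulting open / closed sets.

step 1: expand (1,1) (f=8, h=7) → closed; open now [(0,0) g=1 f=10, (0,1) g=2 f=10, (1,2) g=2 f=8, (2,0) g=1 f=8, (2,1) g=2 f=8]

expanded=(1,1); open=[(0,0) g=1 f=10, (0,1) g=2 f=10, (1,2) g=2 f=8, (2,0) g=1 f=8, (2,1) g=2 f=8]; closed=[(1,0), (1,1)]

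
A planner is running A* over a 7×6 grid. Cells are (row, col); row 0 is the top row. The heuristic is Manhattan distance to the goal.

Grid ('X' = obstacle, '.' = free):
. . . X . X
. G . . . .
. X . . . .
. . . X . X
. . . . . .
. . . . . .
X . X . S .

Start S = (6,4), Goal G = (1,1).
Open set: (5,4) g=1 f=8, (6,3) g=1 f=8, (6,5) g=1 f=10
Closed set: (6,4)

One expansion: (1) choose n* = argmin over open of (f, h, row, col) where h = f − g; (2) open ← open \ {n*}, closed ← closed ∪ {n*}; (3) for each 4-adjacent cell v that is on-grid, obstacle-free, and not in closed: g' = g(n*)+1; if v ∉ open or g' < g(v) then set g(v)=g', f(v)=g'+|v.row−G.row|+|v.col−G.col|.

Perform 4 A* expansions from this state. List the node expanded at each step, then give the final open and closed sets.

order=[(5,4) → (4,4) → (3,4) → (2,4)]; open=[(1,4) g=5 f=8, (2,3) g=5 f=8, (2,5) g=5 f=10, (4,3) g=3 f=8, (4,5) g=3 f=10, (5,3) g=2 f=8, (5,5) g=2 f=10, (6,3) g=1 f=8, (6,5) g=1 f=10]; closed=[(2,4), (3,4), (4,4), (5,4), (6,4)]

step 1: expand (5,4) (f=8, h=7) → closed; open now [(4,4) g=2 f=8, (5,3) g=2 f=8, (5,5) g=2 f=10, (6,3) g=1 f=8, (6,5) g=1 f=10]
step 2: expand (4,4) (f=8, h=6) → closed; open now [(3,4) g=3 f=8, (4,3) g=3 f=8, (4,5) g=3 f=10, (5,3) g=2 f=8, (5,5) g=2 f=10, (6,3) g=1 f=8, (6,5) g=1 f=10]
step 3: expand (3,4) (f=8, h=5) → closed; open now [(2,4) g=4 f=8, (4,3) g=3 f=8, (4,5) g=3 f=10, (5,3) g=2 f=8, (5,5) g=2 f=10, (6,3) g=1 f=8, (6,5) g=1 f=10]
step 4: expand (2,4) (f=8, h=4) → closed; open now [(1,4) g=5 f=8, (2,3) g=5 f=8, (2,5) g=5 f=10, (4,3) g=3 f=8, (4,5) g=3 f=10, (5,3) g=2 f=8, (5,5) g=2 f=10, (6,3) g=1 f=8, (6,5) g=1 f=10]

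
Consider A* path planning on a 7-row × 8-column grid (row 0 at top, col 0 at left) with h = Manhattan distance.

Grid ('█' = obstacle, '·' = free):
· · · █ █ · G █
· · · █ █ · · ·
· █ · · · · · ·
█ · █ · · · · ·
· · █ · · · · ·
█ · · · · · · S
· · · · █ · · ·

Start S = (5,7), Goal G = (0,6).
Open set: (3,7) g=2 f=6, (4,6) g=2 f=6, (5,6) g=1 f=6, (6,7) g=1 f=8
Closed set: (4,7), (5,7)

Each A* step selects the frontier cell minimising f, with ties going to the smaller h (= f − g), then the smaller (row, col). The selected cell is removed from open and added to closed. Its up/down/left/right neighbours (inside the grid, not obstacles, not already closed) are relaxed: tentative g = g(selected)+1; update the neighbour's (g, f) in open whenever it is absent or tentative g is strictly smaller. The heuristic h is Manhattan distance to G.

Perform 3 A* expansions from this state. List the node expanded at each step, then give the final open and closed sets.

order=[(3,7) → (2,7) → (1,7)]; open=[(1,6) g=5 f=6, (2,6) g=4 f=6, (3,6) g=3 f=6, (4,6) g=2 f=6, (5,6) g=1 f=6, (6,7) g=1 f=8]; closed=[(1,7), (2,7), (3,7), (4,7), (5,7)]

step 1: expand (3,7) (f=6, h=4) → closed; open now [(2,7) g=3 f=6, (3,6) g=3 f=6, (4,6) g=2 f=6, (5,6) g=1 f=6, (6,7) g=1 f=8]
step 2: expand (2,7) (f=6, h=3) → closed; open now [(1,7) g=4 f=6, (2,6) g=4 f=6, (3,6) g=3 f=6, (4,6) g=2 f=6, (5,6) g=1 f=6, (6,7) g=1 f=8]
step 3: expand (1,7) (f=6, h=2) → closed; open now [(1,6) g=5 f=6, (2,6) g=4 f=6, (3,6) g=3 f=6, (4,6) g=2 f=6, (5,6) g=1 f=6, (6,7) g=1 f=8]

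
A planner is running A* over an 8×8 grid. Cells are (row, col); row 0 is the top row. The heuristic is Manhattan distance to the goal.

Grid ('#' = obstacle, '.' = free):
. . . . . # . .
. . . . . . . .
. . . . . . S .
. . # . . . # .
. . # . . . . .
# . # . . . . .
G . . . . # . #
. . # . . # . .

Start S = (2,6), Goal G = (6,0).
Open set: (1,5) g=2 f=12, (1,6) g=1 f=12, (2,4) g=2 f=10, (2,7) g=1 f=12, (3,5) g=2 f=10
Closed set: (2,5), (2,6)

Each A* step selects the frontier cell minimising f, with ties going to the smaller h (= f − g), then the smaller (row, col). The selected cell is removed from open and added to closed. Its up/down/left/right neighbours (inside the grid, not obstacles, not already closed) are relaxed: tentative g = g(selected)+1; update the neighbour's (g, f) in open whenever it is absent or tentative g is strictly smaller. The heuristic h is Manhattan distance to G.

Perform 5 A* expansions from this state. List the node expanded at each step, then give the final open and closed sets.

order=[(2,4) → (2,3) → (2,2) → (2,1) → (2,0)]; open=[(1,0) g=7 f=12, (1,1) g=6 f=12, (1,2) g=5 f=12, (1,3) g=4 f=12, (1,4) g=3 f=12, (1,5) g=2 f=12, (1,6) g=1 f=12, (2,7) g=1 f=12, (3,0) g=7 f=10, (3,1) g=6 f=10, (3,3) g=4 f=10, (3,4) g=3 f=10, (3,5) g=2 f=10]; closed=[(2,0), (2,1), (2,2), (2,3), (2,4), (2,5), (2,6)]

step 1: expand (2,4) (f=10, h=8) → closed; open now [(1,4) g=3 f=12, (1,5) g=2 f=12, (1,6) g=1 f=12, (2,3) g=3 f=10, (2,7) g=1 f=12, (3,4) g=3 f=10, (3,5) g=2 f=10]
step 2: expand (2,3) (f=10, h=7) → closed; open now [(1,3) g=4 f=12, (1,4) g=3 f=12, (1,5) g=2 f=12, (1,6) g=1 f=12, (2,2) g=4 f=10, (2,7) g=1 f=12, (3,3) g=4 f=10, (3,4) g=3 f=10, (3,5) g=2 f=10]
step 3: expand (2,2) (f=10, h=6) → closed; open now [(1,2) g=5 f=12, (1,3) g=4 f=12, (1,4) g=3 f=12, (1,5) g=2 f=12, (1,6) g=1 f=12, (2,1) g=5 f=10, (2,7) g=1 f=12, (3,3) g=4 f=10, (3,4) g=3 f=10, (3,5) g=2 f=10]
step 4: expand (2,1) (f=10, h=5) → closed; open now [(1,1) g=6 f=12, (1,2) g=5 f=12, (1,3) g=4 f=12, (1,4) g=3 f=12, (1,5) g=2 f=12, (1,6) g=1 f=12, (2,0) g=6 f=10, (2,7) g=1 f=12, (3,1) g=6 f=10, (3,3) g=4 f=10, (3,4) g=3 f=10, (3,5) g=2 f=10]
step 5: expand (2,0) (f=10, h=4) → closed; open now [(1,0) g=7 f=12, (1,1) g=6 f=12, (1,2) g=5 f=12, (1,3) g=4 f=12, (1,4) g=3 f=12, (1,5) g=2 f=12, (1,6) g=1 f=12, (2,7) g=1 f=12, (3,0) g=7 f=10, (3,1) g=6 f=10, (3,3) g=4 f=10, (3,4) g=3 f=10, (3,5) g=2 f=10]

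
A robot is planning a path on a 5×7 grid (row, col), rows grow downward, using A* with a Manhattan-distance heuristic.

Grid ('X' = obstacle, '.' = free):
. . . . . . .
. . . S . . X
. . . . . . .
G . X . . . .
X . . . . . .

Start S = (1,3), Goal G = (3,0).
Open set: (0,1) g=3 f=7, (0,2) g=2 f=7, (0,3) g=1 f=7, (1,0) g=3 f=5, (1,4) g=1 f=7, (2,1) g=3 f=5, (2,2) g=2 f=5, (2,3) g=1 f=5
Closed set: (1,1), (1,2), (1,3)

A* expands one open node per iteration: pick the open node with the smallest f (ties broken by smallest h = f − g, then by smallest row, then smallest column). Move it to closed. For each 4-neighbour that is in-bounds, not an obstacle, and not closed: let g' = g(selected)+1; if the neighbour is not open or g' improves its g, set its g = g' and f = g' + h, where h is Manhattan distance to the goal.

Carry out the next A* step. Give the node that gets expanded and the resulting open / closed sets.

expanded=(1,0); open=[(0,0) g=4 f=7, (0,1) g=3 f=7, (0,2) g=2 f=7, (0,3) g=1 f=7, (1,4) g=1 f=7, (2,0) g=4 f=5, (2,1) g=3 f=5, (2,2) g=2 f=5, (2,3) g=1 f=5]; closed=[(1,0), (1,1), (1,2), (1,3)]

step 1: expand (1,0) (f=5, h=2) → closed; open now [(0,0) g=4 f=7, (0,1) g=3 f=7, (0,2) g=2 f=7, (0,3) g=1 f=7, (1,4) g=1 f=7, (2,0) g=4 f=5, (2,1) g=3 f=5, (2,2) g=2 f=5, (2,3) g=1 f=5]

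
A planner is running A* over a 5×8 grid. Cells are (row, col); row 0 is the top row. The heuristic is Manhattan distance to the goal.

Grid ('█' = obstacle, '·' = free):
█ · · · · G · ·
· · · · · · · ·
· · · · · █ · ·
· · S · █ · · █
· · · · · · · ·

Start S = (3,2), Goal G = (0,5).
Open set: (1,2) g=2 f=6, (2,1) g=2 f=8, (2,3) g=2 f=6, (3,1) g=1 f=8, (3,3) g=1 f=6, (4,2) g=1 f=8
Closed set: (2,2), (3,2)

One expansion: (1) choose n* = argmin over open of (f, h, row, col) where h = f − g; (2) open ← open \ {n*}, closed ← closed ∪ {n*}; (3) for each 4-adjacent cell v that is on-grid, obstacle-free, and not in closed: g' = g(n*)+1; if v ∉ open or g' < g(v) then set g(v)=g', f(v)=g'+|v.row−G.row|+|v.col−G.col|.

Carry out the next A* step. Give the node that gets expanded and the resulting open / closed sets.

expanded=(1,2); open=[(0,2) g=3 f=6, (1,1) g=3 f=8, (1,3) g=3 f=6, (2,1) g=2 f=8, (2,3) g=2 f=6, (3,1) g=1 f=8, (3,3) g=1 f=6, (4,2) g=1 f=8]; closed=[(1,2), (2,2), (3,2)]

step 1: expand (1,2) (f=6, h=4) → closed; open now [(0,2) g=3 f=6, (1,1) g=3 f=8, (1,3) g=3 f=6, (2,1) g=2 f=8, (2,3) g=2 f=6, (3,1) g=1 f=8, (3,3) g=1 f=6, (4,2) g=1 f=8]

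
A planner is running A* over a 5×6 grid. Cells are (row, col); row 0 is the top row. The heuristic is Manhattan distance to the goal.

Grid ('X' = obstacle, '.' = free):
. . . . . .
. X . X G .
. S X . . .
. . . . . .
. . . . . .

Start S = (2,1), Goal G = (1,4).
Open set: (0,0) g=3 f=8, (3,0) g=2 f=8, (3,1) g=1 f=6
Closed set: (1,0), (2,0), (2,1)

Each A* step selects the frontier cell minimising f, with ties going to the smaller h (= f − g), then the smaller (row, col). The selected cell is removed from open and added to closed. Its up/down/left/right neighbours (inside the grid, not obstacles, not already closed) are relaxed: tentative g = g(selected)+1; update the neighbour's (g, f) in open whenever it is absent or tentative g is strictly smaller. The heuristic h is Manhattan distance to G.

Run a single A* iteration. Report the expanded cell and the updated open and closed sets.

expanded=(3,1); open=[(0,0) g=3 f=8, (3,0) g=2 f=8, (3,2) g=2 f=6, (4,1) g=2 f=8]; closed=[(1,0), (2,0), (2,1), (3,1)]

step 1: expand (3,1) (f=6, h=5) → closed; open now [(0,0) g=3 f=8, (3,0) g=2 f=8, (3,2) g=2 f=6, (4,1) g=2 f=8]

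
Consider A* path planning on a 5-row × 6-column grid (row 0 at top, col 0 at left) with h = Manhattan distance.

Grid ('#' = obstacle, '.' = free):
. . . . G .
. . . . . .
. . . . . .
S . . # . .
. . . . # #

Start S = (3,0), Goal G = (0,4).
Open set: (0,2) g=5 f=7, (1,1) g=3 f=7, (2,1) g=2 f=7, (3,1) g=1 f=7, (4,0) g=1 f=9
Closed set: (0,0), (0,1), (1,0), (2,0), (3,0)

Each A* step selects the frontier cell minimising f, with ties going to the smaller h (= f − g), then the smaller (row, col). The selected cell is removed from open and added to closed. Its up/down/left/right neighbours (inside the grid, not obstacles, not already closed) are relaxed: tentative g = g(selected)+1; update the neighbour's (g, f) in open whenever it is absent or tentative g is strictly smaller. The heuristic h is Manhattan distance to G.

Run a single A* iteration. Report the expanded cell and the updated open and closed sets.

expanded=(0,2); open=[(0,3) g=6 f=7, (1,1) g=3 f=7, (1,2) g=6 f=9, (2,1) g=2 f=7, (3,1) g=1 f=7, (4,0) g=1 f=9]; closed=[(0,0), (0,1), (0,2), (1,0), (2,0), (3,0)]

step 1: expand (0,2) (f=7, h=2) → closed; open now [(0,3) g=6 f=7, (1,1) g=3 f=7, (1,2) g=6 f=9, (2,1) g=2 f=7, (3,1) g=1 f=7, (4,0) g=1 f=9]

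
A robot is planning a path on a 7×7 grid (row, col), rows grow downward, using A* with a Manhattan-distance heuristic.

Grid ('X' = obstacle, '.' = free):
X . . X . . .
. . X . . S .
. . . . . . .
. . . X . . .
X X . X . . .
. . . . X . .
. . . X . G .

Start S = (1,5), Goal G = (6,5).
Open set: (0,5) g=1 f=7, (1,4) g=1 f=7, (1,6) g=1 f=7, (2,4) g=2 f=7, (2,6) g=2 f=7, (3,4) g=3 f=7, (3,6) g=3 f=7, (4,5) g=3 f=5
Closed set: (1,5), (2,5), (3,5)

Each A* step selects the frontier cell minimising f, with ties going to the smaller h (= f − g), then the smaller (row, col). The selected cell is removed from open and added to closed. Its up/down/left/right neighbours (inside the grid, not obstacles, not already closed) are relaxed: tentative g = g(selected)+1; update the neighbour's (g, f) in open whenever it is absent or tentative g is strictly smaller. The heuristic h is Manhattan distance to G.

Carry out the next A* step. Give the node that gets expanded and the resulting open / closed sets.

expanded=(4,5); open=[(0,5) g=1 f=7, (1,4) g=1 f=7, (1,6) g=1 f=7, (2,4) g=2 f=7, (2,6) g=2 f=7, (3,4) g=3 f=7, (3,6) g=3 f=7, (4,4) g=4 f=7, (4,6) g=4 f=7, (5,5) g=4 f=5]; closed=[(1,5), (2,5), (3,5), (4,5)]

step 1: expand (4,5) (f=5, h=2) → closed; open now [(0,5) g=1 f=7, (1,4) g=1 f=7, (1,6) g=1 f=7, (2,4) g=2 f=7, (2,6) g=2 f=7, (3,4) g=3 f=7, (3,6) g=3 f=7, (4,4) g=4 f=7, (4,6) g=4 f=7, (5,5) g=4 f=5]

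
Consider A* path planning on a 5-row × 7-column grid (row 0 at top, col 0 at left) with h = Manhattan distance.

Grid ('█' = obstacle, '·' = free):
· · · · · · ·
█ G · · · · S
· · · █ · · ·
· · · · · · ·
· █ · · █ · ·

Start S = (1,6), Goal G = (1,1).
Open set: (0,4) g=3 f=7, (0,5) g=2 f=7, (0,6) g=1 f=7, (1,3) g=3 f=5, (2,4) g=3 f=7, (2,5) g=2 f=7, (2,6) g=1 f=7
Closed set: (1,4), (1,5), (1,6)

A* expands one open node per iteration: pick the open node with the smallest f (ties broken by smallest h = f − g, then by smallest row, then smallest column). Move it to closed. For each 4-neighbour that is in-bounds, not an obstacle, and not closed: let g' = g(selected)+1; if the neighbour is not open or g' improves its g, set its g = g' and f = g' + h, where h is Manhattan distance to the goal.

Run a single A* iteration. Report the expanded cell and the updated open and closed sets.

expanded=(1,3); open=[(0,3) g=4 f=7, (0,4) g=3 f=7, (0,5) g=2 f=7, (0,6) g=1 f=7, (1,2) g=4 f=5, (2,4) g=3 f=7, (2,5) g=2 f=7, (2,6) g=1 f=7]; closed=[(1,3), (1,4), (1,5), (1,6)]

step 1: expand (1,3) (f=5, h=2) → closed; open now [(0,3) g=4 f=7, (0,4) g=3 f=7, (0,5) g=2 f=7, (0,6) g=1 f=7, (1,2) g=4 f=5, (2,4) g=3 f=7, (2,5) g=2 f=7, (2,6) g=1 f=7]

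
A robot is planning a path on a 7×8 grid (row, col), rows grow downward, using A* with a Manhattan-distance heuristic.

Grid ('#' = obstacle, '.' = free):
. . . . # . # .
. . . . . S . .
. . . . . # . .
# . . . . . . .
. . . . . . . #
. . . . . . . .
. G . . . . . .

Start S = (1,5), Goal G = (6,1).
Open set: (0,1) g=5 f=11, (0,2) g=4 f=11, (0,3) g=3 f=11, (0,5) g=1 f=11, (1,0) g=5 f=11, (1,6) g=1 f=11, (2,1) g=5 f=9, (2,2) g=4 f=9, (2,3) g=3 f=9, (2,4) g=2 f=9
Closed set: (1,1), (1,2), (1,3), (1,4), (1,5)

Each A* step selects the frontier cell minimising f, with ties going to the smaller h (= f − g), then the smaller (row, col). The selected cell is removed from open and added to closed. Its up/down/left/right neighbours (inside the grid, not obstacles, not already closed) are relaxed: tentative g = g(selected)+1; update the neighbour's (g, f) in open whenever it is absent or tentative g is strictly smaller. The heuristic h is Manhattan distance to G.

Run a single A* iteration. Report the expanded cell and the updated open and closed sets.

expanded=(2,1); open=[(0,1) g=5 f=11, (0,2) g=4 f=11, (0,3) g=3 f=11, (0,5) g=1 f=11, (1,0) g=5 f=11, (1,6) g=1 f=11, (2,0) g=6 f=11, (2,2) g=4 f=9, (2,3) g=3 f=9, (2,4) g=2 f=9, (3,1) g=6 f=9]; closed=[(1,1), (1,2), (1,3), (1,4), (1,5), (2,1)]

step 1: expand (2,1) (f=9, h=4) → closed; open now [(0,1) g=5 f=11, (0,2) g=4 f=11, (0,3) g=3 f=11, (0,5) g=1 f=11, (1,0) g=5 f=11, (1,6) g=1 f=11, (2,0) g=6 f=11, (2,2) g=4 f=9, (2,3) g=3 f=9, (2,4) g=2 f=9, (3,1) g=6 f=9]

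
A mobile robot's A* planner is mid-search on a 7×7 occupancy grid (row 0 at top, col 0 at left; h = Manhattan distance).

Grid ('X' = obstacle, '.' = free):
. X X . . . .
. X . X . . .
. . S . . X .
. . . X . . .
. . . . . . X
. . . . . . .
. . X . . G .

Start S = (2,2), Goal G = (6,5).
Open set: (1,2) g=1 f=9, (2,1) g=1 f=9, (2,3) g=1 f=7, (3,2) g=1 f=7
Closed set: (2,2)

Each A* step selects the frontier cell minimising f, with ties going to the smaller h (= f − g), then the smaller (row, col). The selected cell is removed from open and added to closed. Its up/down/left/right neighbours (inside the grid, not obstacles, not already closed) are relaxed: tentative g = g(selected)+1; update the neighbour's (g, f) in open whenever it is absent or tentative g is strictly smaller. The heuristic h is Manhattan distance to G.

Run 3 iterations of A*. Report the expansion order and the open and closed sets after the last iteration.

step 1: expand (2,3) (f=7, h=6) → closed; open now [(1,2) g=1 f=9, (2,1) g=1 f=9, (2,4) g=2 f=7, (3,2) g=1 f=7]
step 2: expand (2,4) (f=7, h=5) → closed; open now [(1,2) g=1 f=9, (1,4) g=3 f=9, (2,1) g=1 f=9, (3,2) g=1 f=7, (3,4) g=3 f=7]
step 3: expand (3,4) (f=7, h=4) → closed; open now [(1,2) g=1 f=9, (1,4) g=3 f=9, (2,1) g=1 f=9, (3,2) g=1 f=7, (3,5) g=4 f=7, (4,4) g=4 f=7]

order=[(2,3) → (2,4) → (3,4)]; open=[(1,2) g=1 f=9, (1,4) g=3 f=9, (2,1) g=1 f=9, (3,2) g=1 f=7, (3,5) g=4 f=7, (4,4) g=4 f=7]; closed=[(2,2), (2,3), (2,4), (3,4)]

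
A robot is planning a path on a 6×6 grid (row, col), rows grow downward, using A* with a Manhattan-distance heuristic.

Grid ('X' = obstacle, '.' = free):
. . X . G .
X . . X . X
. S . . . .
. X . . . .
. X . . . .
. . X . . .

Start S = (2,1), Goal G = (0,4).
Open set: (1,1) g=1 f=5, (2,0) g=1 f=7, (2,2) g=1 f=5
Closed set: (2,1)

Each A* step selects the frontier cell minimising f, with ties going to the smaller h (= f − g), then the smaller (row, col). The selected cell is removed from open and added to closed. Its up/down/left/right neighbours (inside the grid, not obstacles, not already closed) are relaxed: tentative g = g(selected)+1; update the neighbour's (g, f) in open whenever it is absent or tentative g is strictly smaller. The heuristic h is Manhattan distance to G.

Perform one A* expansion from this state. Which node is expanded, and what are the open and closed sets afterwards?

expanded=(1,1); open=[(0,1) g=2 f=5, (1,2) g=2 f=5, (2,0) g=1 f=7, (2,2) g=1 f=5]; closed=[(1,1), (2,1)]

step 1: expand (1,1) (f=5, h=4) → closed; open now [(0,1) g=2 f=5, (1,2) g=2 f=5, (2,0) g=1 f=7, (2,2) g=1 f=5]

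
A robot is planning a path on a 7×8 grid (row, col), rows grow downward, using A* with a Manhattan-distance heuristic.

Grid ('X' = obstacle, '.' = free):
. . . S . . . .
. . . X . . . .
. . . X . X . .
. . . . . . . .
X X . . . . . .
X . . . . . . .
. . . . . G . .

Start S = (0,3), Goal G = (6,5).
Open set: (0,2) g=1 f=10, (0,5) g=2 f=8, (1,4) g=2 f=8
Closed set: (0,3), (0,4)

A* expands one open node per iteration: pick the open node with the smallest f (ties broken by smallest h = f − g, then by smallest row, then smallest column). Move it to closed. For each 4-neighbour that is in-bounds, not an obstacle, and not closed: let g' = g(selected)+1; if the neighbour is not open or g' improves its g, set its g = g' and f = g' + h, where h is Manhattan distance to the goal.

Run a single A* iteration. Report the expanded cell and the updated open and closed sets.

step 1: expand (0,5) (f=8, h=6) → closed; open now [(0,2) g=1 f=10, (0,6) g=3 f=10, (1,4) g=2 f=8, (1,5) g=3 f=8]

expanded=(0,5); open=[(0,2) g=1 f=10, (0,6) g=3 f=10, (1,4) g=2 f=8, (1,5) g=3 f=8]; closed=[(0,3), (0,4), (0,5)]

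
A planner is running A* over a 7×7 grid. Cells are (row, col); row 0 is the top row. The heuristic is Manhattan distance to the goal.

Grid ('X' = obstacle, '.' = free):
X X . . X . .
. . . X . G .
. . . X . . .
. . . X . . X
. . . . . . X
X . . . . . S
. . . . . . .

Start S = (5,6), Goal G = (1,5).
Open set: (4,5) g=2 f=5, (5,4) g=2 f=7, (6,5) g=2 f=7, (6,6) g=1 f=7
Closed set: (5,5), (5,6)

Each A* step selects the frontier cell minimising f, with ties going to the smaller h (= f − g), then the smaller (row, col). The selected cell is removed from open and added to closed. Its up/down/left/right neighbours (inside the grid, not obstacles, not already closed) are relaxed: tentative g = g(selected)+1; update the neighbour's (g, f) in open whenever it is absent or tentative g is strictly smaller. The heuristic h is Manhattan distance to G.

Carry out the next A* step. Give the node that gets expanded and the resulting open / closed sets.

expanded=(4,5); open=[(3,5) g=3 f=5, (4,4) g=3 f=7, (5,4) g=2 f=7, (6,5) g=2 f=7, (6,6) g=1 f=7]; closed=[(4,5), (5,5), (5,6)]

step 1: expand (4,5) (f=5, h=3) → closed; open now [(3,5) g=3 f=5, (4,4) g=3 f=7, (5,4) g=2 f=7, (6,5) g=2 f=7, (6,6) g=1 f=7]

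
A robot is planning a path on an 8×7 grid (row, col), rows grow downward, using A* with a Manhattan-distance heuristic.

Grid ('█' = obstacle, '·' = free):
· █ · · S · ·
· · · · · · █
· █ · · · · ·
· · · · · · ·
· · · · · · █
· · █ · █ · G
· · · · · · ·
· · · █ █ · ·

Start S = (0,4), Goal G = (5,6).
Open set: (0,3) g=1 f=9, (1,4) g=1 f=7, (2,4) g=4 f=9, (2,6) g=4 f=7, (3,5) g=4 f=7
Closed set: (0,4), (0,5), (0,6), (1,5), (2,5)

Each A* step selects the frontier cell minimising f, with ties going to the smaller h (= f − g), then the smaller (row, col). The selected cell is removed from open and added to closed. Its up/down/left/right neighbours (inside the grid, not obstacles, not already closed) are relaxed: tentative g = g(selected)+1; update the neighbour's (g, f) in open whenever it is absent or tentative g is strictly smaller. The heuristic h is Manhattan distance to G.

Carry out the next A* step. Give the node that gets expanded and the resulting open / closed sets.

expanded=(2,6); open=[(0,3) g=1 f=9, (1,4) g=1 f=7, (2,4) g=4 f=9, (3,5) g=4 f=7, (3,6) g=5 f=7]; closed=[(0,4), (0,5), (0,6), (1,5), (2,5), (2,6)]

step 1: expand (2,6) (f=7, h=3) → closed; open now [(0,3) g=1 f=9, (1,4) g=1 f=7, (2,4) g=4 f=9, (3,5) g=4 f=7, (3,6) g=5 f=7]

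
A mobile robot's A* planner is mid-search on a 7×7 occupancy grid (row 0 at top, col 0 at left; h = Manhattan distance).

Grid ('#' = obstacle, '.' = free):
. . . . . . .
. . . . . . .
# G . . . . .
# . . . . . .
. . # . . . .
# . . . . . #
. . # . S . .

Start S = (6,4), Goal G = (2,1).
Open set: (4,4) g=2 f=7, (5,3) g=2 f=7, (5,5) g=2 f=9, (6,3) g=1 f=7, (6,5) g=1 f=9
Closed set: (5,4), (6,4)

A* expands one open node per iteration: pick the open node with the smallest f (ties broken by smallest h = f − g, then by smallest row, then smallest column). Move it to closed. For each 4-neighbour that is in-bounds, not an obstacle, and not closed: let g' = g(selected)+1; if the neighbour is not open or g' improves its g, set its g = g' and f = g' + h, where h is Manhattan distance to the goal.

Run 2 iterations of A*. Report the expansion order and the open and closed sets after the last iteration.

step 1: expand (4,4) (f=7, h=5) → closed; open now [(3,4) g=3 f=7, (4,3) g=3 f=7, (4,5) g=3 f=9, (5,3) g=2 f=7, (5,5) g=2 f=9, (6,3) g=1 f=7, (6,5) g=1 f=9]
step 2: expand (3,4) (f=7, h=4) → closed; open now [(2,4) g=4 f=7, (3,3) g=4 f=7, (3,5) g=4 f=9, (4,3) g=3 f=7, (4,5) g=3 f=9, (5,3) g=2 f=7, (5,5) g=2 f=9, (6,3) g=1 f=7, (6,5) g=1 f=9]

order=[(4,4) → (3,4)]; open=[(2,4) g=4 f=7, (3,3) g=4 f=7, (3,5) g=4 f=9, (4,3) g=3 f=7, (4,5) g=3 f=9, (5,3) g=2 f=7, (5,5) g=2 f=9, (6,3) g=1 f=7, (6,5) g=1 f=9]; closed=[(3,4), (4,4), (5,4), (6,4)]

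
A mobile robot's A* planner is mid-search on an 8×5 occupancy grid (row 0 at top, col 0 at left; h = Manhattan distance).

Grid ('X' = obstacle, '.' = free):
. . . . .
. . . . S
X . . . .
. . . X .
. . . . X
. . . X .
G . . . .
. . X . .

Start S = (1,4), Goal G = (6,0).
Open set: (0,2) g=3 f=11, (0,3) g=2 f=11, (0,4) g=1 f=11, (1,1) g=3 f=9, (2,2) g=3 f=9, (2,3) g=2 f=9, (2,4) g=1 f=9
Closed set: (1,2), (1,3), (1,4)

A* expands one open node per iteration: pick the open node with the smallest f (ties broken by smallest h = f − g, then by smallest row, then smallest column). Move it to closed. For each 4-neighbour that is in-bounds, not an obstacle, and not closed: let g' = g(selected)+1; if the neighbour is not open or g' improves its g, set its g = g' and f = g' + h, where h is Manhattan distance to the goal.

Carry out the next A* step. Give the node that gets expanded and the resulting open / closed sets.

expanded=(1,1); open=[(0,1) g=4 f=11, (0,2) g=3 f=11, (0,3) g=2 f=11, (0,4) g=1 f=11, (1,0) g=4 f=9, (2,1) g=4 f=9, (2,2) g=3 f=9, (2,3) g=2 f=9, (2,4) g=1 f=9]; closed=[(1,1), (1,2), (1,3), (1,4)]

step 1: expand (1,1) (f=9, h=6) → closed; open now [(0,1) g=4 f=11, (0,2) g=3 f=11, (0,3) g=2 f=11, (0,4) g=1 f=11, (1,0) g=4 f=9, (2,1) g=4 f=9, (2,2) g=3 f=9, (2,3) g=2 f=9, (2,4) g=1 f=9]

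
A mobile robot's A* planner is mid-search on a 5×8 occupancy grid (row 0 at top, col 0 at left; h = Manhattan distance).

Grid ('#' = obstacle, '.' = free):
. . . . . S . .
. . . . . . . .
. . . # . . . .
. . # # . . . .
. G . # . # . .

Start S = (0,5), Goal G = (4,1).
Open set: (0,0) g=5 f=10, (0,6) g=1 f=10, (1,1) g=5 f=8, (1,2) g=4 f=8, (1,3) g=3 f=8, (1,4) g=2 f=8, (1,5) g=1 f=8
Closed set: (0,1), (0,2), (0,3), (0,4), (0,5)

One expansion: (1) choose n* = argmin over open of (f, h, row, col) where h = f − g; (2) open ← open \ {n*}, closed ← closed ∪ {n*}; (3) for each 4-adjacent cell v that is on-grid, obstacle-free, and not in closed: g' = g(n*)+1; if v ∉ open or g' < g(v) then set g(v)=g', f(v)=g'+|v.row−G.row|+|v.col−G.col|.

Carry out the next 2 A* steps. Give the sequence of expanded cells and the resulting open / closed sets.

step 1: expand (1,1) (f=8, h=3) → closed; open now [(0,0) g=5 f=10, (0,6) g=1 f=10, (1,0) g=6 f=10, (1,2) g=4 f=8, (1,3) g=3 f=8, (1,4) g=2 f=8, (1,5) g=1 f=8, (2,1) g=6 f=8]
step 2: expand (2,1) (f=8, h=2) → closed; open now [(0,0) g=5 f=10, (0,6) g=1 f=10, (1,0) g=6 f=10, (1,2) g=4 f=8, (1,3) g=3 f=8, (1,4) g=2 f=8, (1,5) g=1 f=8, (2,0) g=7 f=10, (2,2) g=7 f=10, (3,1) g=7 f=8]

order=[(1,1) → (2,1)]; open=[(0,0) g=5 f=10, (0,6) g=1 f=10, (1,0) g=6 f=10, (1,2) g=4 f=8, (1,3) g=3 f=8, (1,4) g=2 f=8, (1,5) g=1 f=8, (2,0) g=7 f=10, (2,2) g=7 f=10, (3,1) g=7 f=8]; closed=[(0,1), (0,2), (0,3), (0,4), (0,5), (1,1), (2,1)]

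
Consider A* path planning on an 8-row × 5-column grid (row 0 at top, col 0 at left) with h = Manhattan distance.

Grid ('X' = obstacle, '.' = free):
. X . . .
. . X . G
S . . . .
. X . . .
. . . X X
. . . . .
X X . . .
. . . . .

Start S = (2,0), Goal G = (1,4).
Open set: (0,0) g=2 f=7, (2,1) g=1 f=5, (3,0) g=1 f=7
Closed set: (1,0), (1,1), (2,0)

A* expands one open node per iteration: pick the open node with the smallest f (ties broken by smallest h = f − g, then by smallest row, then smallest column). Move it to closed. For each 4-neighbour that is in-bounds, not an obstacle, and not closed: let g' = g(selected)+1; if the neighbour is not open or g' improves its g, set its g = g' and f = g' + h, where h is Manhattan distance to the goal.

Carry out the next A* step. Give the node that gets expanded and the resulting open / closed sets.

expanded=(2,1); open=[(0,0) g=2 f=7, (2,2) g=2 f=5, (3,0) g=1 f=7]; closed=[(1,0), (1,1), (2,0), (2,1)]

step 1: expand (2,1) (f=5, h=4) → closed; open now [(0,0) g=2 f=7, (2,2) g=2 f=5, (3,0) g=1 f=7]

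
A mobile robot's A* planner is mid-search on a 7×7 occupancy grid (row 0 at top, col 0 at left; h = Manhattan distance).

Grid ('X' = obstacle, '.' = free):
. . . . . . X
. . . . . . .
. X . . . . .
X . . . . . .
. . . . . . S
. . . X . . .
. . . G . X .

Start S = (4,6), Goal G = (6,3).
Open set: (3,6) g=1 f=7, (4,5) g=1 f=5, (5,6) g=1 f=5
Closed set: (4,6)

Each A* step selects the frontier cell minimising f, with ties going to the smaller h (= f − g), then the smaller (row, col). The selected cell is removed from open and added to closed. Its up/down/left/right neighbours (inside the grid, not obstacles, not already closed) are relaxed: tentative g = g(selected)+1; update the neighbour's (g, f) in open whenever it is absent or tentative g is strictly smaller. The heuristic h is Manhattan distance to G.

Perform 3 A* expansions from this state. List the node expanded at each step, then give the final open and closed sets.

step 1: expand (4,5) (f=5, h=4) → closed; open now [(3,5) g=2 f=7, (3,6) g=1 f=7, (4,4) g=2 f=5, (5,5) g=2 f=5, (5,6) g=1 f=5]
step 2: expand (4,4) (f=5, h=3) → closed; open now [(3,4) g=3 f=7, (3,5) g=2 f=7, (3,6) g=1 f=7, (4,3) g=3 f=5, (5,4) g=3 f=5, (5,5) g=2 f=5, (5,6) g=1 f=5]
step 3: expand (4,3) (f=5, h=2) → closed; open now [(3,3) g=4 f=7, (3,4) g=3 f=7, (3,5) g=2 f=7, (3,6) g=1 f=7, (4,2) g=4 f=7, (5,4) g=3 f=5, (5,5) g=2 f=5, (5,6) g=1 f=5]

order=[(4,5) → (4,4) → (4,3)]; open=[(3,3) g=4 f=7, (3,4) g=3 f=7, (3,5) g=2 f=7, (3,6) g=1 f=7, (4,2) g=4 f=7, (5,4) g=3 f=5, (5,5) g=2 f=5, (5,6) g=1 f=5]; closed=[(4,3), (4,4), (4,5), (4,6)]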